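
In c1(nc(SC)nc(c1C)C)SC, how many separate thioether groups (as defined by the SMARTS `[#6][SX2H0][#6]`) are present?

2

[#6][SX2H0][#6] is the SMARTS for a thioether: an aliphatic sulfur bridging two carbons with no H on the sulfur.
The molecule carries 2 separate instances of a methylthio ether (-SCH3) meeting every constraint; each maps to a distinct set of atoms, giving 2 matches.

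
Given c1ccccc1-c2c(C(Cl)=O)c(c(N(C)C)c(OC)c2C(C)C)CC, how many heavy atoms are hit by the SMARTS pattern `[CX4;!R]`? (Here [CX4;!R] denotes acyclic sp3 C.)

The query [CX4;!R] means: aliphatic carbon with four total connections, not in a ring.
Check the 25 heavy atoms by environment: 12× c (aromatic, X3, in 6-ring) → no; 1× N (X3, acyclic) → no; 8× C (X4, acyclic) → match; 1× C (X3, acyclic) → no; 1× O (X1, acyclic) → no; 1× Cl (X1, acyclic) → no; 1× O (X2, acyclic) → no.
That gives 8 matching atoms.

8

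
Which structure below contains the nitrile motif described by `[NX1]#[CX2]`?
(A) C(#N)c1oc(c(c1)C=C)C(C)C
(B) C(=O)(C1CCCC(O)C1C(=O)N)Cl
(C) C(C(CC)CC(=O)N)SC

[NX1]#[CX2] describes a nitrogen triple-bonded to a two-connected carbon (a nitrile).
(A) contains a nitrile (-C#N), which satisfies every atom and bond constraint.
(B) has a primary amide (-C(=O)NH2) but the nitrogen is NX3, not NX1.
(C) has a primary amide (-C(=O)NH2) but the nitrogen is NX3, not NX1.
So the answer is (A).

A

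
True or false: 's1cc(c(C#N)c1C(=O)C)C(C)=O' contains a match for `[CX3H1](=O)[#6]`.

False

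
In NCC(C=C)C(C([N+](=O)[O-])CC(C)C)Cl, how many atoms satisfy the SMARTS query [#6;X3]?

2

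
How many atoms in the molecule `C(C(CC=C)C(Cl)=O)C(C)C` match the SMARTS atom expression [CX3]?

3

The query [CX3] means: C with X3: aliphatic carbon with exactly 3 total connections.
Check the 11 heavy atoms by environment: 6× C (X4) → no; 3× C (X3) → match; 1× O (X1) → no; 1× Cl (X1) → no.
That gives 3 matching atoms.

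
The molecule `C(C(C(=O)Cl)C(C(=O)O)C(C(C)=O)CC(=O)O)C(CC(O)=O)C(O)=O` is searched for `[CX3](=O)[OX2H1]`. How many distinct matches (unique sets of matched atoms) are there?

4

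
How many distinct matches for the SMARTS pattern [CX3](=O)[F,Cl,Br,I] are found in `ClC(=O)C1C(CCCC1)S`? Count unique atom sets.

1

[CX3](=O)[F,Cl,Br,I] is the SMARTS for an acyl halide: a carbonyl carbon bonded to a halogen.
Exactly one fragment in the molecule meets all constraints, giving 1 match.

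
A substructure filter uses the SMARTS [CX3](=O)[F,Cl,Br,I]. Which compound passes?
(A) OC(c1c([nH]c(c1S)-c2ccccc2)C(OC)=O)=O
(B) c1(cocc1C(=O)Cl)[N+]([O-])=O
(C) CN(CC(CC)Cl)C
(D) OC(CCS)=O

B

[CX3](=O)[F,Cl,Br,I] describes a carbonyl carbon bonded to a halogen (an acyl halide).
(A) has a methyl-ester group (-C(=O)OCH3) but the carbonyl is bonded to -O-C, not to a halogen.
(B) contains an acyl chloride (-C(=O)Cl), which satisfies every atom and bond constraint.
(C) has a chloro substituent but the Cl is not on a carbonyl carbon.
(D) has a carboxylic acid group (-C(=O)OH) but the carbonyl is bonded to -OH, not to a halogen.
So the answer is (B).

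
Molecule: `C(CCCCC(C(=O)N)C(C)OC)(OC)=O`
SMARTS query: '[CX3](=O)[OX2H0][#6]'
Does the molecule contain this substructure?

Yes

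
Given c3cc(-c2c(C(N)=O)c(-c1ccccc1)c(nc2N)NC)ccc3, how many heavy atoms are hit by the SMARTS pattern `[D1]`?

4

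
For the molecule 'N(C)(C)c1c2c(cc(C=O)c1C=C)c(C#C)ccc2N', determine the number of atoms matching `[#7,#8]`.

3

Check the 20 heavy atoms by environment: 10× c (aromatic) → no; 2× N → match; 7× C → no; 1× O → match.
Summing the matching environments: 2 + 1 = 3 matching atoms.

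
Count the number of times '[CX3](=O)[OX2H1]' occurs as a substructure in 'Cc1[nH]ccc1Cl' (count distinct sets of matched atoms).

0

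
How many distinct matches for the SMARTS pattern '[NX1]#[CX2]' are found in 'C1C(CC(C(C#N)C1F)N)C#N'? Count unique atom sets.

2

[NX1]#[CX2] is the SMARTS for a nitrile: a nitrogen triple-bonded to a two-connected carbon.
The molecule carries 2 separate instances of a nitrile (-C#N) meeting every constraint; each maps to a distinct set of atoms, giving 2 matches.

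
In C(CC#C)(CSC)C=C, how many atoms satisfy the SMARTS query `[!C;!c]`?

The query [!C;!c] means: neither aliphatic nor aromatic carbon — same as [!#6].
Check the 9 heavy atoms by environment: 8× C → no; 1× S → match.
That gives 1 matching atom.

1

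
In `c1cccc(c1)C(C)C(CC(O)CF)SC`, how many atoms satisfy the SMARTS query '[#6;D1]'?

The query [#6;D1] means: carbon bonded to exactly one heavy atom.
Check the 16 heavy atoms by environment: 2× C (D1) → match; 3× C (D3) → no; 2× C (D2) → no; 1× c (aromatic, D3) → no; 5× c (aromatic, D2) → no; 1× F (D1) → no; 1× S (D2) → no; 1× O (D1) → no.
That gives 2 matching atoms.

2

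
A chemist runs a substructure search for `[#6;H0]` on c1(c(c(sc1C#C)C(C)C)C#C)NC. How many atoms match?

6

The query [#6;H0] means: any carbon with no attached hydrogen.
Check the 14 heavy atoms by environment: 1× s (aromatic, H0) → no; 4× c (aromatic, H0) → match; 1× N (H1) → no; 3× C (H3) → no; 2× C (H0) → match; 3× C (H1) → no.
Summing the matching environments: 4 + 2 = 6 matching atoms.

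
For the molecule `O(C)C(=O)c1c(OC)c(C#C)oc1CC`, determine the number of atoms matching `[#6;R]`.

4

Check the 15 heavy atoms by environment: 1× o (aromatic, in 5-ring) → no; 4× c (aromatic, in 5-ring) → match; 7× C (acyclic) → no; 3× O (acyclic) → no.
That gives 4 matching atoms.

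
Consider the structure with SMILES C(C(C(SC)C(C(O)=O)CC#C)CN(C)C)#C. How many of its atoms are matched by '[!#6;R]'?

0

The query [!#6;R] means: non-carbon atom that is part of a ring.
Check the 17 heavy atoms by environment: 13× C (acyclic) → no; 2× O (acyclic) → no; 1× N (acyclic) → no; 1× S (acyclic) → no.
No environment satisfies the query, so 0 matching atoms.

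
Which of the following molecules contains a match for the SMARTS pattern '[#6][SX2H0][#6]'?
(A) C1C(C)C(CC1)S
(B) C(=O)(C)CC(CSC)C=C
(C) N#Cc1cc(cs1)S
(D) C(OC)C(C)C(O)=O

B

[#6][SX2H0][#6] describes an aliphatic sulfur bridging two carbons with no H on the sulfur (a thioether).
(A) has a thiol (-SH) but the sulfur has H1, not H0 bridging two carbons.
(B) contains a methylthio ether (-SCH3), which satisfies every atom and bond constraint.
(C) has a thiol (-SH) but the sulfur has H1, not H0 bridging two carbons.
(D) has a methoxy ether (-OCH3) but the bridging atom is O, not S.
So the answer is (B).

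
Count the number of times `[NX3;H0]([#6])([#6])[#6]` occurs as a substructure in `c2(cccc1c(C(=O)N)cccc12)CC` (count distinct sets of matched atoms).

[NX3;H0]([#6])([#6])[#6] is the SMARTS for a tertiary amine: a trivalent nitrogen with no H, bonded to three carbons.
The molecule has a primary amide (-C(=O)NH2), but the amide nitrogen has H2 and only one carbon neighbour; nothing else fits, so there are 0 matches.

0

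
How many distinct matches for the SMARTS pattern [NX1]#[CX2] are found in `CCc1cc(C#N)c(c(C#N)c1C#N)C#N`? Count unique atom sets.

[NX1]#[CX2] is the SMARTS for a nitrile: a nitrogen triple-bonded to a two-connected carbon.
The molecule carries 4 separate instances of a nitrile (-C#N) meeting every constraint; each maps to a distinct set of atoms, giving 4 matches.

4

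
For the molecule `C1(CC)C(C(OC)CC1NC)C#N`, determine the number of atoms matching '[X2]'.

2

The query [X2] means: any atom with exactly two total connections (bonds + H).
Check the 13 heavy atoms by environment: 9× C (X4) → no; 1× N (X3) → no; 1× O (X2) → match; 1× C (X2) → match; 1× N (X1) → no.
Summing the matching environments: 1 + 1 = 2 matching atoms.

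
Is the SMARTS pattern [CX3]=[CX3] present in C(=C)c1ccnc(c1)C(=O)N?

Yes

The pattern [CX3]=[CX3] describes a non-aromatic C=C double bond between two sp2 carbons — an alkene.
The molecule carries a vinyl group (-CH=CH2), whose atoms satisfy every constraint of the query, so the pattern matches.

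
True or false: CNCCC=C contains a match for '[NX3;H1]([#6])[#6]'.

The pattern [NX3;H1]([#6])[#6] describes a trivalent nitrogen with one H, bonded to two carbons — a secondary amine.
The molecule carries an N-methylamino group (-NHCH3), whose atoms satisfy every constraint of the query, so the pattern matches.

True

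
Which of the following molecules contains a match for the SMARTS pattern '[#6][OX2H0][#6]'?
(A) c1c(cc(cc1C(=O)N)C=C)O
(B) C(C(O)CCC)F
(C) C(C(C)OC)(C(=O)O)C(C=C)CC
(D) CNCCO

C

[#6][OX2H0][#6] describes an aliphatic oxygen bridging two carbons with no H on the oxygen (an ether).
(A) has a hydroxyl group (-OH) but the oxygen has H1, not H0 bridging two carbons.
(B) has a hydroxyl group (-OH) but the oxygen has H1, not H0 bridging two carbons.
(C) contains a methoxy ether (-OCH3), which satisfies every atom and bond constraint.
(D) has a hydroxyl group (-OH) but the oxygen has H1, not H0 bridging two carbons.
So the answer is (C).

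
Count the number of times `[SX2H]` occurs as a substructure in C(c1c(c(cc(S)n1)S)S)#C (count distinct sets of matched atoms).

[SX2H] is the SMARTS for a thiol: an aliphatic sulfur with two connections, one being H.
The molecule carries 3 separate instances of a thiol (-SH) meeting every constraint; each maps to a distinct set of atoms, giving 3 matches.

3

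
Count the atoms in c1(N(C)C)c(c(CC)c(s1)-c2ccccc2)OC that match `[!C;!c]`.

3

The query [!C;!c] means: neither aliphatic nor aromatic carbon — same as [!#6].
Check the 18 heavy atoms by environment: 1× s (aromatic) → match; 10× c (aromatic) → no; 1× N → match; 5× C → no; 1× O → match.
Summing the matching environments: 1 + 1 + 1 = 3 matching atoms.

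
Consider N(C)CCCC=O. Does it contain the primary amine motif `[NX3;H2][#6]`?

No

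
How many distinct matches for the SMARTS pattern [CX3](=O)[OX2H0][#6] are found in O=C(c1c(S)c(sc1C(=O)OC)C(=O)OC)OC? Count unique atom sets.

3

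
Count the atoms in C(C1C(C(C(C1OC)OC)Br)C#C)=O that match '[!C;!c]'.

Check the 14 heavy atoms by environment: 10× C → no; 1× Br → match; 3× O → match.
Summing the matching environments: 1 + 3 = 4 matching atoms.

4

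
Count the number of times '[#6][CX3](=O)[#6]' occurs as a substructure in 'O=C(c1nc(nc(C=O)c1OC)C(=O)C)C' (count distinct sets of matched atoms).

2

[#6][CX3](=O)[#6] is the SMARTS for a ketone: a carbonyl carbon (no H) flanked by two carbons.
The molecule carries 2 separate instances of an acetyl/ketone group (-C(=O)CH3) meeting every constraint; each maps to a distinct set of atoms, giving 2 matches.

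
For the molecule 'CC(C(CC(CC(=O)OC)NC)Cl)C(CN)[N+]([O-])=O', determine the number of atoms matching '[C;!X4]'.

1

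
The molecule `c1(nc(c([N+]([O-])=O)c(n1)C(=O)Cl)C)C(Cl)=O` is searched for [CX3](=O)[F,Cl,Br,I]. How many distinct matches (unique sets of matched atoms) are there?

2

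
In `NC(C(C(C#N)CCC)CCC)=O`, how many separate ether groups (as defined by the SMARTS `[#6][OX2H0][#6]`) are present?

0

[#6][OX2H0][#6] is the SMARTS for an ether: an aliphatic oxygen bridging two carbons with no H on the oxygen.
No fragment in the molecule satisfies every constraint, giving 0 matches.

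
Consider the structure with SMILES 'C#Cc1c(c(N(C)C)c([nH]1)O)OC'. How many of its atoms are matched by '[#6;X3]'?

4

Check the 13 heavy atoms by environment: 1× n (aromatic, X3) → no; 4× c (aromatic, X3) → match; 1× N (X3) → no; 3× C (X4) → no; 2× C (X2) → no; 2× O (X2) → no.
That gives 4 matching atoms.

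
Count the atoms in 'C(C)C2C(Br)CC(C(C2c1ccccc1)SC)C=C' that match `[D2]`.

9

The query [D2] means: atom with exactly two heavy-atom neighbours.
Check the 19 heavy atoms by environment: 5× C (D3) → no; 3× C (D2) → match; 3× C (D1) → no; 1× c (aromatic, D3) → no; 5× c (aromatic, D2) → match; 1× S (D2) → match; 1× Br (D1) → no.
Summing the matching environments: 3 + 5 + 1 = 9 matching atoms.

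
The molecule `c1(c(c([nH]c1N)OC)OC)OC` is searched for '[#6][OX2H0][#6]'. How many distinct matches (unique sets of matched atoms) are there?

3

[#6][OX2H0][#6] is the SMARTS for an ether: an aliphatic oxygen bridging two carbons with no H on the oxygen.
The molecule carries 3 separate instances of a methoxy ether (-OCH3) meeting every constraint; each maps to a distinct set of atoms, giving 3 matches.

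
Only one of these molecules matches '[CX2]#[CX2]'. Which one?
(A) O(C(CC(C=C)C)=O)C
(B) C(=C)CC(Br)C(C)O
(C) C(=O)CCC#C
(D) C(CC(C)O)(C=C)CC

C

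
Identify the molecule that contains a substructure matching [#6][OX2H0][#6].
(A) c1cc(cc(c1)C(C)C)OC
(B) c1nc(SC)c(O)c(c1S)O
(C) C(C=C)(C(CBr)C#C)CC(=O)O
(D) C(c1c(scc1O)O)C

[#6][OX2H0][#6] describes an aliphatic oxygen bridging two carbons with no H on the oxygen (an ether).
(A) contains a methoxy ether (-OCH3), which satisfies every atom and bond constraint.
(B) has a hydroxyl group (-OH) but the oxygen has H1, not H0 bridging two carbons.
(C) has a carboxylic acid group (-C(=O)OH) but the -OH oxygen has H1; the =O is OX1, not OX2.
(D) has a hydroxyl group (-OH) but the oxygen has H1, not H0 bridging two carbons.
So the answer is (A).

A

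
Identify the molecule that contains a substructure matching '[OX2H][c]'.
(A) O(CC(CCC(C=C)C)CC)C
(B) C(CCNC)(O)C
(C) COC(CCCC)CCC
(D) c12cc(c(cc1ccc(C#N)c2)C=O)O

D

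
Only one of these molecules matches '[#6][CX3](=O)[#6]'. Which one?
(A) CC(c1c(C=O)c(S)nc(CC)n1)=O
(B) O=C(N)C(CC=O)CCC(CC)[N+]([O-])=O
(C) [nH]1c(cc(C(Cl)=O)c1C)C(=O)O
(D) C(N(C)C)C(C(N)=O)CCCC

A

[#6][CX3](=O)[#6] describes a carbonyl carbon (no H) flanked by two carbons (a ketone).
(A) contains an acetyl/ketone group (-C(=O)CH3), which satisfies every atom and bond constraint.
(B) has an aldehyde (-CHO) but the carbonyl carbon has H1, so it is not flanked by two carbons.
(C) has a carboxylic acid group (-C(=O)OH) but one neighbour of the carbonyl carbon is O, not C.
(D) has a primary amide (-C(=O)NH2) but one neighbour of the carbonyl carbon is N, not C.
So the answer is (A).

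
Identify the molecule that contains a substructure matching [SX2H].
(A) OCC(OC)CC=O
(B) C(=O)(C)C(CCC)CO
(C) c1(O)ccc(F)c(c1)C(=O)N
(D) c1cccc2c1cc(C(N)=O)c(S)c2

[SX2H] describes an aliphatic sulfur with two connections, one being H (a thiol).
(A) has a hydroxyl group (-OH) but it is an -OH, not an -SH.
(B) has a hydroxyl group (-OH) but it is an -OH, not an -SH.
(C) has a hydroxyl group (-OH) but it is an -OH, not an -SH.
(D) contains a thiol (-SH), which satisfies every atom and bond constraint.
So the answer is (D).

D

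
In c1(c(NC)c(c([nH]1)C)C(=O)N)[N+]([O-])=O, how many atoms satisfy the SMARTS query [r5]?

5

The query [r5] means: r5 matches atoms in a five-membered ring.
Check the 14 heavy atoms by environment: 1× n (aromatic, in 5-ring) → match; 4× c (aromatic, in 5-ring) → match; 1× N (charge +1, acyclic) → no; 1× O (charge -1, acyclic) → no; 2× O (acyclic) → no; 3× C (acyclic) → no; 2× N (acyclic) → no.
Summing the matching environments: 1 + 4 = 5 matching atoms.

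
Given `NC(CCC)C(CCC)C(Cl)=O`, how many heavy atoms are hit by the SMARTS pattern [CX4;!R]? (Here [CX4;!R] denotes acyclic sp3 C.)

8

The query [CX4;!R] means: aliphatic carbon with four total connections, not in a ring.
Check the 12 heavy atoms by environment: 8× C (X4, acyclic) → match; 1× C (X3, acyclic) → no; 1× O (X1, acyclic) → no; 1× Cl (X1, acyclic) → no; 1× N (X3, acyclic) → no.
That gives 8 matching atoms.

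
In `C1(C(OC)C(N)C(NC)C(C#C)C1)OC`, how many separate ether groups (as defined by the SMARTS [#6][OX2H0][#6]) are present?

2

[#6][OX2H0][#6] is the SMARTS for an ether: an aliphatic oxygen bridging two carbons with no H on the oxygen.
The molecule carries 2 separate instances of a methoxy ether (-OCH3) meeting every constraint; each maps to a distinct set of atoms, giving 2 matches.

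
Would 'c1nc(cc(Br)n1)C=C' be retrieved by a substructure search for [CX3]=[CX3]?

Yes

The pattern [CX3]=[CX3] describes a non-aromatic C=C double bond between two sp2 carbons — an alkene.
The molecule carries a vinyl group (-CH=CH2), whose atoms satisfy every constraint of the query, so the pattern matches.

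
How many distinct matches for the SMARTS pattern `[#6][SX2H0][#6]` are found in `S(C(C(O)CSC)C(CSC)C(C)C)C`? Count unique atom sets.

3

[#6][SX2H0][#6] is the SMARTS for a thioether: an aliphatic sulfur bridging two carbons with no H on the sulfur.
The molecule carries 3 separate instances of a methylthio ether (-SCH3) meeting every constraint; each maps to a distinct set of atoms, giving 3 matches.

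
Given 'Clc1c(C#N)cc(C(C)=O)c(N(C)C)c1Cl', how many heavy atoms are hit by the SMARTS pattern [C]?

5

The query [C] means: uppercase C matches aliphatic (non-aromatic) carbon only.
Check the 16 heavy atoms by environment: 6× c (aromatic) → no; 2× Cl → no; 5× C → match; 1× O → no; 2× N → no.
That gives 5 matching atoms.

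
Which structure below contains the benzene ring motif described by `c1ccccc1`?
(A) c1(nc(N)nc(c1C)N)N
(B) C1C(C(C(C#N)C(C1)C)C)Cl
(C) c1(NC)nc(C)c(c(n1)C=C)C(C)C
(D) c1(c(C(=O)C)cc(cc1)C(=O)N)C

D

c1ccccc1 describes six aromatic carbons in a ring (a benzene ring).
(A) has a methyl group (-CH3) but no six-membered all-carbon aromatic ring is present.
(B) has a methyl group (-CH3) but no six-membered all-carbon aromatic ring is present.
(C) has a methyl group (-CH3) but no six-membered all-carbon aromatic ring is present.
(D) contains the required atom environment, so the pattern matches.
So the answer is (D).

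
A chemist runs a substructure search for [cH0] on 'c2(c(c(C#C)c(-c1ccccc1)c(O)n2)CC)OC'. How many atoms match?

The query [cH0] means: aromatic carbon with no attached hydrogen (substituted or ring-fusion).
Check the 19 heavy atoms by environment: 1× n (aromatic, H0) → no; 6× c (aromatic, H0) → match; 1× C (H0) → no; 1× C (H1) → no; 1× O (H1) → no; 1× O (H0) → no; 2× C (H3) → no; 5× c (aromatic, H1) → no; 1× C (H2) → no.
That gives 6 matching atoms.

6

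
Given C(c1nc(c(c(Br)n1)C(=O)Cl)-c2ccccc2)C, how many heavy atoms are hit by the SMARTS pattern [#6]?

13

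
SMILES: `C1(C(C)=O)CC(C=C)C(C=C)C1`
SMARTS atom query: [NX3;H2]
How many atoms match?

0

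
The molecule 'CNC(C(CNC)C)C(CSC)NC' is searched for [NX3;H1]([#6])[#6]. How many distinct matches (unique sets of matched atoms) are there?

3

[NX3;H1]([#6])[#6] is the SMARTS for a secondary amine: a trivalent nitrogen with one H, bonded to two carbons.
The molecule carries 3 separate instances of an N-methylamino group (-NHCH3) meeting every constraint; each maps to a distinct set of atoms, giving 3 matches.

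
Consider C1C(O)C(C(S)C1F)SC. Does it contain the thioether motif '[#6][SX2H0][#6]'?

The pattern [#6][SX2H0][#6] describes an aliphatic sulfur bridging two carbons with no H on the sulfur — a thioether.
The molecule carries a methylthio ether (-SCH3), whose atoms satisfy every constraint of the query, so the pattern matches.

Yes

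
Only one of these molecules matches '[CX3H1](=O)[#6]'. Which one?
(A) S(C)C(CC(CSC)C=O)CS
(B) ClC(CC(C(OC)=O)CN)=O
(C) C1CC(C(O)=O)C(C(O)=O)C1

[CX3H1](=O)[#6] describes an sp2 carbon with one H, double-bonded to O and single-bonded to carbon (an aldehyde).
(A) contains an aldehyde (-CHO), which satisfies every atom and bond constraint.
(B) has a methyl-ester group (-C(=O)OCH3) but the carbonyl carbon has H0, not H1.
(C) has a carboxylic acid group (-C(=O)OH) but the carbonyl carbon has H0 and is bonded to O, not H1.
So the answer is (A).

A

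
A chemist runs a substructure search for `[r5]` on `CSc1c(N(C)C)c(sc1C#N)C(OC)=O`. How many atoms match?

5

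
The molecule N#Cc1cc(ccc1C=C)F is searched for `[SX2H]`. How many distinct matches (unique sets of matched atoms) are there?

0

[SX2H] is the SMARTS for a thiol: an aliphatic sulfur with two connections, one being H.
No fragment in the molecule satisfies every constraint, giving 0 matches.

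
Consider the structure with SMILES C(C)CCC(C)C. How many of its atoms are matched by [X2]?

The query [X2] means: any atom with exactly two total connections (bonds + H).
Check the 7 heavy atoms by environment: 7× C (X4) → no.
No environment satisfies the query, so 0 matching atoms.

0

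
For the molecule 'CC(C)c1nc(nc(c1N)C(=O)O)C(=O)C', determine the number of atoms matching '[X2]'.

3

The query [X2] means: any atom with exactly two total connections (bonds + H).
Check the 16 heavy atoms by environment: 2× n (aromatic, X2) → match; 4× c (aromatic, X3) → no; 1× N (X3) → no; 2× C (X3) → no; 2× O (X1) → no; 4× C (X4) → no; 1× O (X2) → match.
Summing the matching environments: 2 + 1 = 3 matching atoms.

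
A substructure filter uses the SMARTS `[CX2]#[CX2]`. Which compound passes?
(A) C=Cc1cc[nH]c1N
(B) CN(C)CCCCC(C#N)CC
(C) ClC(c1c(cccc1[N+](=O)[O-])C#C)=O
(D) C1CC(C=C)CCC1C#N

[CX2]#[CX2] describes a carbon-carbon triple bond (an alkyne).
(A) has a vinyl group (-CH=CH2) but the C=C is a double bond; both carbons are CX3, not CX2.
(B) has a nitrile (-C#N) but the triple bond is C#N, not C#C.
(C) contains an ethynyl group (-C#CH), which satisfies every atom and bond constraint.
(D) has a vinyl group (-CH=CH2) but the C=C is a double bond; both carbons are CX3, not CX2.
So the answer is (C).

C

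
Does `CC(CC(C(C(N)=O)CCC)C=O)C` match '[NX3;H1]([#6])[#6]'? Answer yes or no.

The pattern [NX3;H1]([#6])[#6] describes a trivalent nitrogen with one H, bonded to two carbons — a secondary amine.
The closest candidate here is a primary amide (-C(=O)NH2), but the -C(=O)NH2 nitrogen has H2, not H1. No other fragment satisfies the full query, so there is no match.

No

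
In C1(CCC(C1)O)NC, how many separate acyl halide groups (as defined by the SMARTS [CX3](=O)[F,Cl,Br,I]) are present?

0

[CX3](=O)[F,Cl,Br,I] is the SMARTS for an acyl halide: a carbonyl carbon bonded to a halogen.
No fragment in the molecule satisfies every constraint, giving 0 matches.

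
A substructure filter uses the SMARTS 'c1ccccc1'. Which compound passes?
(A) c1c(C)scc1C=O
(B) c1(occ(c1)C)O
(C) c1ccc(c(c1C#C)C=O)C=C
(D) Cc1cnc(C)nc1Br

C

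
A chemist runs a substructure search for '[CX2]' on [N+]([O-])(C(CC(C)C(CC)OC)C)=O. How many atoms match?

0

The query [CX2] means: C with X2: aliphatic carbon with exactly 2 total connections.
Check the 13 heavy atoms by environment: 9× C (X4) → no; 1× N (charge +1, X3) → no; 1× O (charge -1, X1) → no; 1× O (X1) → no; 1× O (X2) → no.
No environment satisfies the query, so 0 matching atoms.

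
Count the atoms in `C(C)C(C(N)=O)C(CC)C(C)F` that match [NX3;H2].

1

Check the 12 heavy atoms by environment: 3× C (H3, X4) → no; 2× C (H2, X4) → no; 3× C (H1, X4) → no; 1× F (H0, X1) → no; 1× C (H0, X3) → no; 1× O (H0, X1) → no; 1× N (H2, X3) → match.
That gives 1 matching atom.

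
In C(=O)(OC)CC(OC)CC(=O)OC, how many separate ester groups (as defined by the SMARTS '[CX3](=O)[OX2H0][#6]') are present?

2

[CX3](=O)[OX2H0][#6] is the SMARTS for an ester: a carbonyl carbon bonded to an oxygen that is itself bonded to carbon (no H on that O).
The molecule carries 2 separate instances of a methyl-ester group (-C(=O)OCH3) meeting every constraint; each maps to a distinct set of atoms, giving 2 matches.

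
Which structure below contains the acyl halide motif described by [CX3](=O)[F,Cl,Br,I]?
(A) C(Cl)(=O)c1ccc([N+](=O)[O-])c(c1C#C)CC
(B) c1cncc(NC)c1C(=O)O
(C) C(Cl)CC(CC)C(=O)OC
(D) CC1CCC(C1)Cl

A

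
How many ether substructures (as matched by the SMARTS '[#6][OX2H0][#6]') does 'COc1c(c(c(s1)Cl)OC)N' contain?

[#6][OX2H0][#6] is the SMARTS for an ether: an aliphatic oxygen bridging two carbons with no H on the oxygen.
The molecule carries 2 separate instances of a methoxy ether (-OCH3) meeting every constraint; each maps to a distinct set of atoms, giving 2 matches.

2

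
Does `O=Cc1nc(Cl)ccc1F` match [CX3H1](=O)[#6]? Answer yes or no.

Yes

The pattern [CX3H1](=O)[#6] describes an sp2 carbon with one H, double-bonded to O and single-bonded to carbon — an aldehyde.
The molecule carries an aldehyde (-CHO), whose atoms satisfy every constraint of the query, so the pattern matches.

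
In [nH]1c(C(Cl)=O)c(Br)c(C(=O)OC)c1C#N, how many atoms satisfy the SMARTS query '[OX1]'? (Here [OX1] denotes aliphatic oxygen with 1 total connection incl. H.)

2

Check the 15 heavy atoms by environment: 1× n (aromatic, X3) → no; 4× c (aromatic, X3) → no; 1× C (X2) → no; 1× N (X1) → no; 1× Br (X1) → no; 2× C (X3) → no; 2× O (X1) → match; 1× Cl (X1) → no; 1× O (X2) → no; 1× C (X4) → no.
That gives 2 matching atoms.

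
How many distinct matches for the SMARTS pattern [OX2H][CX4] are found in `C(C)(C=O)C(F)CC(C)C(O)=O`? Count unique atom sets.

[OX2H][CX4] is the SMARTS for an aliphatic alcohol: a hydroxyl oxygen bound to an sp3 (X4) carbon.
The molecule has a carboxylic acid group (-C(=O)OH), but the -OH is on a CX3 carbonyl carbon, not a CX4 carbon; nothing else fits, so there are 0 matches.

0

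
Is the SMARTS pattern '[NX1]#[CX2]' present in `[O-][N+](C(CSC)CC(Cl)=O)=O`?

No

The pattern [NX1]#[CX2] describes a nitrogen triple-bonded to a two-connected carbon — a nitrile.
The closest candidate here is a nitro group (-[N+](=O)[O-]), but there is no C#N triple bond. No other fragment satisfies the full query, so there is no match.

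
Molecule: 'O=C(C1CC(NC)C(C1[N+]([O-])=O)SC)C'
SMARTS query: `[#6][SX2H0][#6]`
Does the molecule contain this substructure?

Yes

The pattern [#6][SX2H0][#6] describes an aliphatic sulfur bridging two carbons with no H on the sulfur — a thioether.
The molecule carries a methylthio ether (-SCH3), whose atoms satisfy every constraint of the query, so the pattern matches.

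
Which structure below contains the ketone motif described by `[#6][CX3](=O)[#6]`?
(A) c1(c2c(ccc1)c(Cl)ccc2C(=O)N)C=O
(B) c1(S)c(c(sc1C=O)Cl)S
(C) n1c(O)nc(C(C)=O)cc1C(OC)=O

C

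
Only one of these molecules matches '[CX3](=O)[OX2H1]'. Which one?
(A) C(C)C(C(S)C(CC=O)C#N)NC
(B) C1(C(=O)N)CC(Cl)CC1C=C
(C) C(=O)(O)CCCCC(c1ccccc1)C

[CX3](=O)[OX2H1] describes an sp2 carbon double-bonded to O and single-bonded to an -OH oxygen (a carboxylic acid).
(A) has an aldehyde (-CHO) but there is no singly-bonded oxygen on the carbonyl carbon.
(B) has a primary amide (-C(=O)NH2) but the carbonyl is bonded to N, not to an -OH oxygen.
(C) contains a carboxylic acid group (-C(=O)OH), which satisfies every atom and bond constraint.
So the answer is (C).

C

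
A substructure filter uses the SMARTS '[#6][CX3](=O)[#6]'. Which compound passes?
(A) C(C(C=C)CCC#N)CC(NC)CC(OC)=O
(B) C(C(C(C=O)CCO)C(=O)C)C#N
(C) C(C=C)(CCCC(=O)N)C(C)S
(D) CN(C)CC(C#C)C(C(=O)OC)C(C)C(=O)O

[#6][CX3](=O)[#6] describes a carbonyl carbon (no H) flanked by two carbons (a ketone).
(A) has a methyl-ester group (-C(=O)OCH3) but one neighbour of the carbonyl carbon is O, not C.
(B) contains an acetyl/ketone group (-C(=O)CH3), which satisfies every atom and bond constraint.
(C) has a primary amide (-C(=O)NH2) but one neighbour of the carbonyl carbon is N, not C.
(D) has a carboxylic acid group (-C(=O)OH) but one neighbour of the carbonyl carbon is O, not C.
So the answer is (B).

B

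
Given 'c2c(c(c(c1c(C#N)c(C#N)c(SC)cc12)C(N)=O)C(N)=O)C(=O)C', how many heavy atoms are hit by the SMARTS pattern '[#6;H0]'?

13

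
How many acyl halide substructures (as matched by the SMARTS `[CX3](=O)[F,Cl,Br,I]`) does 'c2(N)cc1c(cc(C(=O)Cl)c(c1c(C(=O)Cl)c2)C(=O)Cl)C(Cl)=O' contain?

4

[CX3](=O)[F,Cl,Br,I] is the SMARTS for an acyl halide: a carbonyl carbon bonded to a halogen.
The molecule carries 4 separate instances of an acyl chloride (-C(=O)Cl) meeting every constraint; each maps to a distinct set of atoms, giving 4 matches.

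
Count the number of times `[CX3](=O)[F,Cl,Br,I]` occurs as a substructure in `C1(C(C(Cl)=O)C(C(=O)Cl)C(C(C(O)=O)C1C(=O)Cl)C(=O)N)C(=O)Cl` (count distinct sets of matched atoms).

4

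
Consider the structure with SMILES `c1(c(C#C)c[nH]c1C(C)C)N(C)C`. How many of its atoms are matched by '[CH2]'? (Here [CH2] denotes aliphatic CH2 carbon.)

The query [CH2] means: aliphatic carbon with exactly two hydrogens.
Check the 13 heavy atoms by environment: 1× n (aromatic, H1) → no; 1× c (aromatic, H1) → no; 3× c (aromatic, H0) → no; 1× N (H0) → no; 4× C (H3) → no; 2× C (H1) → no; 1× C (H0) → no.
No environment satisfies the query, so 0 matching atoms.

0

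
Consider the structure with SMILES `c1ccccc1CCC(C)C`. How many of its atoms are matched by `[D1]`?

2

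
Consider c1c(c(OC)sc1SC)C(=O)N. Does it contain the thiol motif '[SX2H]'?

No

The pattern [SX2H] describes an aliphatic sulfur with two connections, one being H — a thiol.
The closest candidate here is a methylthio ether (-SCH3), but the sulfur has H0 (bonded to two carbons), not H1. No other fragment satisfies the full query, so there is no match.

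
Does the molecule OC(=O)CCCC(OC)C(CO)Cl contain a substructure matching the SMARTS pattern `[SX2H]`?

No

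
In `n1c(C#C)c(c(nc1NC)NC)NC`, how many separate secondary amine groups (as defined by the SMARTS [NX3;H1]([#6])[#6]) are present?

3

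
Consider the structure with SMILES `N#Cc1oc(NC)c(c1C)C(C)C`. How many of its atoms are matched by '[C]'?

Check the 13 heavy atoms by environment: 1× o (aromatic) → no; 4× c (aromatic) → no; 6× C → match; 2× N → no.
That gives 6 matching atoms.

6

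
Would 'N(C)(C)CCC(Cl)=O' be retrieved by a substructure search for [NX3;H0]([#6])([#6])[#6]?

Yes

The pattern [NX3;H0]([#6])([#6])[#6] describes a trivalent nitrogen with no H, bonded to three carbons — a tertiary amine.
The molecule carries a dimethylamino group (-N(CH3)2), whose atoms satisfy every constraint of the query, so the pattern matches.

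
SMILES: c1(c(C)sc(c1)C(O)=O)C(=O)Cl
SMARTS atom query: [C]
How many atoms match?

3

Check the 12 heavy atoms by environment: 1× s (aromatic) → no; 4× c (aromatic) → no; 3× C → match; 3× O → no; 1× Cl → no.
That gives 3 matching atoms.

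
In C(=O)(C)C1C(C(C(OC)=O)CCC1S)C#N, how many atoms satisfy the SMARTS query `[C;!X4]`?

3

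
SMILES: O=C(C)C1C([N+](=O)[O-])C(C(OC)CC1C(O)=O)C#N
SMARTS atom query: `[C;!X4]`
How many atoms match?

3

Check the 19 heavy atoms by environment: 8× C (X4) → no; 2× C (X3) → match; 3× O (X1) → no; 2× O (X2) → no; 1× N (charge +1, X3) → no; 1× O (charge -1, X1) → no; 1× C (X2) → match; 1× N (X1) → no.
Summing the matching environments: 2 + 1 = 3 matching atoms.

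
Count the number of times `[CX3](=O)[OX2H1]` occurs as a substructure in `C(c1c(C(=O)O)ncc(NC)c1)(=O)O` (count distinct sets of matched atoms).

2

[CX3](=O)[OX2H1] is the SMARTS for a carboxylic acid: an sp2 carbon double-bonded to O and single-bonded to an -OH oxygen.
The molecule carries 2 separate instances of a carboxylic acid group (-C(=O)OH) meeting every constraint; each maps to a distinct set of atoms, giving 2 matches.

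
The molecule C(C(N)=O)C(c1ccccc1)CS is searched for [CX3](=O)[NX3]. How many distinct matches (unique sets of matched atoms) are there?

1

[CX3](=O)[NX3] is the SMARTS for an amide: a carbonyl carbon bonded to a trivalent nitrogen.
Exactly one fragment in the molecule meets all constraints, giving 1 match.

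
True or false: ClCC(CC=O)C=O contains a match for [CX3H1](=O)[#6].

The pattern [CX3H1](=O)[#6] describes an sp2 carbon with one H, double-bonded to O and single-bonded to carbon — an aldehyde.
The molecule carries an aldehyde (-CHO), whose atoms satisfy every constraint of the query, so the pattern matches.

True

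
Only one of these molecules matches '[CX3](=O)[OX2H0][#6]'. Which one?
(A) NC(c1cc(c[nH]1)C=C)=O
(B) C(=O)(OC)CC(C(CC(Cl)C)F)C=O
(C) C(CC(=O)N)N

B

[CX3](=O)[OX2H0][#6] describes a carbonyl carbon bonded to an oxygen that is itself bonded to carbon (no H on that O) (an ester).
(A) has a primary amide (-C(=O)NH2) but the carbonyl is bonded to N, not to an O-C linkage.
(B) contains a methyl-ester group (-C(=O)OCH3), which satisfies every atom and bond constraint.
(C) has a primary amide (-C(=O)NH2) but the carbonyl is bonded to N, not to an O-C linkage.
So the answer is (B).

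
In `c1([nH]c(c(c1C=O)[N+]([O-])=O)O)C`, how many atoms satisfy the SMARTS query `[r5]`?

The query [r5] means: r5 matches atoms in a five-membered ring.
Check the 12 heavy atoms by environment: 1× n (aromatic, in 5-ring) → match; 4× c (aromatic, in 5-ring) → match; 2× C (acyclic) → no; 1× N (charge +1, acyclic) → no; 1× O (charge -1, acyclic) → no; 3× O (acyclic) → no.
Summing the matching environments: 1 + 4 = 5 matching atoms.

5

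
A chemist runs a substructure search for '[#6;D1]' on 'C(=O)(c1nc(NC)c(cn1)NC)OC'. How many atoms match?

3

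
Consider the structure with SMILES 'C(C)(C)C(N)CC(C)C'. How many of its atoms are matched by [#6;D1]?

The query [#6;D1] means: carbon bonded to exactly one heavy atom.
Check the 9 heavy atoms by environment: 1× C (D2) → no; 3× C (D3) → no; 4× C (D1) → match; 1× N (D1) → no.
That gives 4 matching atoms.

4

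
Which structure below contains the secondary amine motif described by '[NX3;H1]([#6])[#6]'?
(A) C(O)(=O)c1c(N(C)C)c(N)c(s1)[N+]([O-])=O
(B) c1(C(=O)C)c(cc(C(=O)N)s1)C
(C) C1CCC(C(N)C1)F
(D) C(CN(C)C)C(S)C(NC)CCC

D

[NX3;H1]([#6])[#6] describes a trivalent nitrogen with one H, bonded to two carbons (a secondary amine).
(A) has a dimethylamino group (-N(CH3)2) but the nitrogen has H0, not H1.
(B) has a primary amide (-C(=O)NH2) but the -C(=O)NH2 nitrogen has H2, not H1.
(C) has a primary amino group (-NH2) but the nitrogen has H2 and only one carbon neighbour.
(D) contains an N-methylamino group (-NHCH3), which satisfies every atom and bond constraint.
So the answer is (D).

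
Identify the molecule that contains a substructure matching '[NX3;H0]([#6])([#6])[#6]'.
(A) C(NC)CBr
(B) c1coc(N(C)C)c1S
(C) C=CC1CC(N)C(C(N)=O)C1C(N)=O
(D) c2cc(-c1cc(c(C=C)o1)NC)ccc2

B

[NX3;H0]([#6])([#6])[#6] describes a trivalent nitrogen with no H, bonded to three carbons (a tertiary amine).
(A) has an N-methylamino group (-NHCH3) but the nitrogen still has one H (H1), not H0.
(B) contains a dimethylamino group (-N(CH3)2), which satisfies every atom and bond constraint.
(C) has a primary amide (-C(=O)NH2) but the amide nitrogen has H2 and only one carbon neighbour.
(D) has an N-methylamino group (-NHCH3) but the nitrogen still has one H (H1), not H0.
So the answer is (B).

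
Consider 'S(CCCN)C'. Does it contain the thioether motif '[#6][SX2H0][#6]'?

Yes

The pattern [#6][SX2H0][#6] describes an aliphatic sulfur bridging two carbons with no H on the sulfur — a thioether.
The molecule carries a methylthio ether (-SCH3), whose atoms satisfy every constraint of the query, so the pattern matches.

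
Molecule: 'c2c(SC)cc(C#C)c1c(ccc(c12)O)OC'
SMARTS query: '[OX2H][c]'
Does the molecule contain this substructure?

Yes

The pattern [OX2H][c] describes a hydroxyl oxygen attached to an aromatic carbon — a phenol.
The molecule carries a hydroxyl group (-OH), whose atoms satisfy every constraint of the query, so the pattern matches.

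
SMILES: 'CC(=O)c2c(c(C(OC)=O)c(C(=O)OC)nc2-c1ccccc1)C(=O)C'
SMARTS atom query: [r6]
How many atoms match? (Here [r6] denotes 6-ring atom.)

12

Check the 26 heavy atoms by environment: 1× n (aromatic, in 6-ring) → match; 11× c (aromatic, in 6-ring) → match; 8× C (acyclic) → no; 6× O (acyclic) → no.
Summing the matching environments: 1 + 11 = 12 matching atoms.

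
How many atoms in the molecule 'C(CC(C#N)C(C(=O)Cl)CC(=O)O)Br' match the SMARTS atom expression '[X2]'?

2

Check the 14 heavy atoms by environment: 5× C (X4) → no; 1× C (X2) → match; 1× N (X1) → no; 2× C (X3) → no; 2× O (X1) → no; 1× Cl (X1) → no; 1× O (X2) → match; 1× Br (X1) → no.
Summing the matching environments: 1 + 1 = 2 matching atoms.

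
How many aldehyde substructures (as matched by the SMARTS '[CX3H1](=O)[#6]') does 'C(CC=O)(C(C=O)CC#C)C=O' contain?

[CX3H1](=O)[#6] is the SMARTS for an aldehyde: an sp2 carbon with one H, double-bonded to O and single-bonded to carbon.
The molecule carries 3 separate instances of an aldehyde (-CHO) meeting every constraint; each maps to a distinct set of atoms, giving 3 matches.

3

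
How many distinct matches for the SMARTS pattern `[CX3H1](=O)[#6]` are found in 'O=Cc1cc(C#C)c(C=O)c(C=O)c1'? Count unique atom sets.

3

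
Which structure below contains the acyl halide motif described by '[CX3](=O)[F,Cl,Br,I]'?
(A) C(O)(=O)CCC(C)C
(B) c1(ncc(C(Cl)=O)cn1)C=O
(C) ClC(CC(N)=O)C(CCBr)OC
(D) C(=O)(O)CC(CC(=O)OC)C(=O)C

[CX3](=O)[F,Cl,Br,I] describes a carbonyl carbon bonded to a halogen (an acyl halide).
(A) has a carboxylic acid group (-C(=O)OH) but the carbonyl is bonded to -OH, not to a halogen.
(B) contains an acyl chloride (-C(=O)Cl), which satisfies every atom and bond constraint.
(C) has a chloro substituent but the Cl is not on a carbonyl carbon.
(D) has a carboxylic acid group (-C(=O)OH) but the carbonyl is bonded to -OH, not to a halogen.
So the answer is (B).

B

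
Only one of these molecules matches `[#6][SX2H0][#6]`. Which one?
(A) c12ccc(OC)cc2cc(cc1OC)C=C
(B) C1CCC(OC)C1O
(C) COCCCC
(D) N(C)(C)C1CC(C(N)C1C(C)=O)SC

[#6][SX2H0][#6] describes an aliphatic sulfur bridging two carbons with no H on the sulfur (a thioether).
(A) has a methoxy ether (-OCH3) but the bridging atom is O, not S.
(B) has a methoxy ether (-OCH3) but the bridging atom is O, not S.
(C) has a methoxy ether (-OCH3) but the bridging atom is O, not S.
(D) contains a methylthio ether (-SCH3), which satisfies every atom and bond constraint.
So the answer is (D).

D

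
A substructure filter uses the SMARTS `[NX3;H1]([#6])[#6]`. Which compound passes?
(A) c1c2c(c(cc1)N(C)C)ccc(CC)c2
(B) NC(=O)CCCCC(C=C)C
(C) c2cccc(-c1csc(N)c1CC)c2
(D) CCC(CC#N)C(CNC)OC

[NX3;H1]([#6])[#6] describes a trivalent nitrogen with one H, bonded to two carbons (a secondary amine).
(A) has a dimethylamino group (-N(CH3)2) but the nitrogen has H0, not H1.
(B) has a primary amide (-C(=O)NH2) but the -C(=O)NH2 nitrogen has H2, not H1.
(C) has a primary amino group (-NH2) but the nitrogen has H2 and only one carbon neighbour.
(D) contains an N-methylamino group (-NHCH3), which satisfies every atom and bond constraint.
So the answer is (D).

D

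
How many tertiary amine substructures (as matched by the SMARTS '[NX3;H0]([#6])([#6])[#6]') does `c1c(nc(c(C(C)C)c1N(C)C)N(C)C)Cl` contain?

2

[NX3;H0]([#6])([#6])[#6] is the SMARTS for a tertiary amine: a trivalent nitrogen with no H, bonded to three carbons.
The molecule carries 2 separate instances of a dimethylamino group (-N(CH3)2) meeting every constraint; each maps to a distinct set of atoms, giving 2 matches.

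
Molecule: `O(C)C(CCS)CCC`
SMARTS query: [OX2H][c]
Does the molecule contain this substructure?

The pattern [OX2H][c] describes a hydroxyl oxygen attached to an aromatic carbon — a phenol.
The closest candidate here is a methoxy ether (-OCH3), but the oxygen has H0, not H1. No other fragment satisfies the full query, so there is no match.

No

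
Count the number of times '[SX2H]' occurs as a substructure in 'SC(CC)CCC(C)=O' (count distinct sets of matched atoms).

[SX2H] is the SMARTS for a thiol: an aliphatic sulfur with two connections, one being H.
Exactly one fragment in the molecule meets all constraints, giving 1 match.

1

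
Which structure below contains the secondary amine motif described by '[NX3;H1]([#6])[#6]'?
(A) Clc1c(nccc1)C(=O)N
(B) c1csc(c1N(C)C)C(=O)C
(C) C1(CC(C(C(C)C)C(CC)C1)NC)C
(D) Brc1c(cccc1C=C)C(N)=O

C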